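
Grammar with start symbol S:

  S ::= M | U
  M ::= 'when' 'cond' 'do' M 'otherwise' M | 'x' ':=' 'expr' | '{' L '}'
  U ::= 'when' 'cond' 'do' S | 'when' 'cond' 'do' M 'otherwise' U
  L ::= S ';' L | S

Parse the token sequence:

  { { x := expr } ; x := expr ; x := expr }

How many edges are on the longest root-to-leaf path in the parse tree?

[S [M { [L [S [M { [L [S [M x := expr]]] }]] ; [L [S [M x := expr]] ; [L [S [M x := expr]]]]] }]]

8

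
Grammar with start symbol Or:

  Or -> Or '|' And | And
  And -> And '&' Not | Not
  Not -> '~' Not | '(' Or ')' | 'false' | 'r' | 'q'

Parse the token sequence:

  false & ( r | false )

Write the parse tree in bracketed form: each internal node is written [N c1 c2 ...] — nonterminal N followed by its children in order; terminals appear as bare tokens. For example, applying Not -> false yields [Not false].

Or
And
And & Not
Not & Not
false & Not
false & ( Or )
false & ( Or | And )
false & ( And | And )
false & ( Not | And )
false & ( r | And )
false & ( r | Not )
false & ( r | false )

[Or [And [And [Not false]] & [Not ( [Or [Or [And [Not r]]] | [And [Not false]]] )]]]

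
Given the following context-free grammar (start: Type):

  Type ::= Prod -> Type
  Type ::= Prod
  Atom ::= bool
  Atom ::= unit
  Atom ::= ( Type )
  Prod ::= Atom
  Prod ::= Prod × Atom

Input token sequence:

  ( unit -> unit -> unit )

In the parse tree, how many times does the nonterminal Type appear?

[Type [Prod [Atom ( [Type [Prod [Atom unit]] -> [Type [Prod [Atom unit]] -> [Type [Prod [Atom unit]]]]] )]]]

4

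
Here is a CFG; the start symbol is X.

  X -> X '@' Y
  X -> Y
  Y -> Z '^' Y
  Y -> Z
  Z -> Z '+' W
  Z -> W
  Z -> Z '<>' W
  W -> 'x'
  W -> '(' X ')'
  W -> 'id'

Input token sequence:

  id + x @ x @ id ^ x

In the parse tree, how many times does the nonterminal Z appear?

5

[X [X [X [Y [Z [Z [W id]] + [W x]]]] @ [Y [Z [W x]]]] @ [Y [Z [W id]] ^ [Y [Z [W x]]]]]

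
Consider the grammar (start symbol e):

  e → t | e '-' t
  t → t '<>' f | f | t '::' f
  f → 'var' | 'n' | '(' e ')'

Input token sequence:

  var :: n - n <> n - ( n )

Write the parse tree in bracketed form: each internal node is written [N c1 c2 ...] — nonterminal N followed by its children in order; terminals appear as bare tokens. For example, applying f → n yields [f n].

e
e - t
e - t - t
t - t - t
t :: f - t - t
f :: f - t - t
var :: f - t - t
var :: n - t - t
var :: n - t <> f - t
var :: n - f <> f - t
var :: n - n <> f - t
var :: n - n <> n - t
var :: n - n <> n - f
var :: n - n <> n - ( e )
var :: n - n <> n - ( t )
var :: n - n <> n - ( f )
var :: n - n <> n - ( n )

[e [e [e [t [t [f var]] :: [f n]]] - [t [t [f n]] <> [f n]]] - [t [f ( [e [t [f n]]] )]]]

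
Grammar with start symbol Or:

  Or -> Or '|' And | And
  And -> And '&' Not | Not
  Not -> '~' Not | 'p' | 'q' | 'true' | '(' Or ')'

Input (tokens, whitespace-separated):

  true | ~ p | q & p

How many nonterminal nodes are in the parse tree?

[Or [Or [Or [And [Not true]]] | [And [Not ~ [Not p]]]] | [And [And [Not q]] & [Not p]]]

12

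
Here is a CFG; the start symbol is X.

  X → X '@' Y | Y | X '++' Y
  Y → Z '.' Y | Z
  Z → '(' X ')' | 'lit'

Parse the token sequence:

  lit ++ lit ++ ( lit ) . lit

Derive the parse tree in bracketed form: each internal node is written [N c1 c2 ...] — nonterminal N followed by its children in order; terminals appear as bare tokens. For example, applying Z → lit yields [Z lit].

X
X ++ Y
X ++ Y ++ Y
Y ++ Y ++ Y
Z ++ Y ++ Y
lit ++ Y ++ Y
lit ++ Z ++ Y
lit ++ lit ++ Y
lit ++ lit ++ Z . Y
lit ++ lit ++ ( X ) . Y
lit ++ lit ++ ( Y ) . Y
lit ++ lit ++ ( Z ) . Y
lit ++ lit ++ ( lit ) . Y
lit ++ lit ++ ( lit ) . Z
lit ++ lit ++ ( lit ) . lit

[X [X [X [Y [Z lit]]] ++ [Y [Z lit]]] ++ [Y [Z ( [X [Y [Z lit]]] )] . [Y [Z lit]]]]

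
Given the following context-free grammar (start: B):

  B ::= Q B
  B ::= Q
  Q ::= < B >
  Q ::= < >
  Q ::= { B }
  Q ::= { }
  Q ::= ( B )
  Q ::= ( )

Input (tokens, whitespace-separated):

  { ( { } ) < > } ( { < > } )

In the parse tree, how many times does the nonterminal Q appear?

7

[B [Q { [B [Q ( [B [Q { }]] )] [B [Q < >]]] }] [B [Q ( [B [Q { [B [Q < >]] }]] )]]]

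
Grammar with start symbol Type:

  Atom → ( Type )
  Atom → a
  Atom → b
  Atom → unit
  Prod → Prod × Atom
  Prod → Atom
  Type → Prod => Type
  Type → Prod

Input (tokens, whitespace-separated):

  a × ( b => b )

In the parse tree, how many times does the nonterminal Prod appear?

[Type [Prod [Prod [Atom a]] × [Atom ( [Type [Prod [Atom b]] => [Type [Prod [Atom b]]]] )]]]

4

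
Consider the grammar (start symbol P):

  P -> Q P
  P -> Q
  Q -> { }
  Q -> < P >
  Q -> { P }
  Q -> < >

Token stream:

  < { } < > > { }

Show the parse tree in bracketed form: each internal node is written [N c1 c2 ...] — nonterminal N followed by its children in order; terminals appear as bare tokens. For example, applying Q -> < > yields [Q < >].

[P [Q < [P [Q { }] [P [Q < >]]] >] [P [Q { }]]]

P
Q P
< P > P
< Q P > P
< { } P > P
< { } Q > P
< { } < > > P
< { } < > > Q
< { } < > > { }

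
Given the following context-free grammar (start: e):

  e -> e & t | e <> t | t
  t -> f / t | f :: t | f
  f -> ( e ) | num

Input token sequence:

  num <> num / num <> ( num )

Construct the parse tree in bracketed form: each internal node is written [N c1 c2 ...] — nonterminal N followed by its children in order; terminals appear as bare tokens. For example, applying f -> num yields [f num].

[e [e [e [t [f num]]] <> [t [f num] / [t [f num]]]] <> [t [f ( [e [t [f num]]] )]]]

e
e <> t
e <> t <> t
t <> t <> t
f <> t <> t
num <> t <> t
num <> f / t <> t
num <> num / t <> t
num <> num / f <> t
num <> num / num <> t
num <> num / num <> f
num <> num / num <> ( e )
num <> num / num <> ( t )
num <> num / num <> ( f )
num <> num / num <> ( num )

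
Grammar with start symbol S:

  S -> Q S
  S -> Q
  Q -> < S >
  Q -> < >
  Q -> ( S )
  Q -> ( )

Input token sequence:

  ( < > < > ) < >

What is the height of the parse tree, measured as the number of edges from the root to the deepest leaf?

[S [Q ( [S [Q < >] [S [Q < >]]] )] [S [Q < >]]]

5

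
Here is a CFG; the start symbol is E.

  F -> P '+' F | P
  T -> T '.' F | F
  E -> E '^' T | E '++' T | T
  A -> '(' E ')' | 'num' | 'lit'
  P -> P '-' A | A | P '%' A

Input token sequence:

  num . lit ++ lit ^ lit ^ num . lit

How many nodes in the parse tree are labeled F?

6

[E [E [E [E [T [T [F [P [A num]]]] . [F [P [A lit]]]]] ++ [T [F [P [A lit]]]]] ^ [T [F [P [A lit]]]]] ^ [T [T [F [P [A num]]]] . [F [P [A lit]]]]]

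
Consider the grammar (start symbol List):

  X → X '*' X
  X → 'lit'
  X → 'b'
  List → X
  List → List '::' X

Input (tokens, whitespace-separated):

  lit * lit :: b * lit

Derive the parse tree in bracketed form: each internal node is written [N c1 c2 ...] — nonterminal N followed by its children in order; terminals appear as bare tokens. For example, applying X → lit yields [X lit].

List
List :: X
X :: X
X * X :: X
lit * X :: X
lit * lit :: X
lit * lit :: X * X
lit * lit :: b * X
lit * lit :: b * lit

[List [List [X [X lit] * [X lit]]] :: [X [X b] * [X lit]]]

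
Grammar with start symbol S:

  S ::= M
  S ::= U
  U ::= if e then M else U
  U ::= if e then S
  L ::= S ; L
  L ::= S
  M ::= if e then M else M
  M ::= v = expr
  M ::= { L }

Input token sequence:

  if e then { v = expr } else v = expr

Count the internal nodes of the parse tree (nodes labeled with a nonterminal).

7

[S [M if e then [M { [L [S [M v = expr]]] }] else [M v = expr]]]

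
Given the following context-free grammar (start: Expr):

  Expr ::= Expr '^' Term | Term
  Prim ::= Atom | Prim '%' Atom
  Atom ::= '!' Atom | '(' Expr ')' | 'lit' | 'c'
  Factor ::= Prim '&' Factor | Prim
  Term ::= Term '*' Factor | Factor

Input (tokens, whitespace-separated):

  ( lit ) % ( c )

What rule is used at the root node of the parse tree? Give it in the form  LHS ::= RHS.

[Expr [Term [Factor [Prim [Prim [Atom ( [Expr [Term [Factor [Prim [Atom lit]]]]] )]] % [Atom ( [Expr [Term [Factor [Prim [Atom c]]]]] )]]]]]

Expr ::= Term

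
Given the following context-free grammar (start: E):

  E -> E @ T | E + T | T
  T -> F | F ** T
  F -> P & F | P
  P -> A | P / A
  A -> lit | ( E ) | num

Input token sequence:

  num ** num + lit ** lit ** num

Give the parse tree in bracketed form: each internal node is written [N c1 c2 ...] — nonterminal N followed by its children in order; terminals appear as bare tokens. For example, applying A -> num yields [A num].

E
E + T
T + T
F ** T + T
P ** T + T
A ** T + T
num ** T + T
num ** F + T
num ** P + T
num ** A + T
num ** num + T
num ** num + F ** T
num ** num + P ** T
num ** num + A ** T
num ** num + lit ** T
num ** num + lit ** F ** T
num ** num + lit ** P ** T
num ** num + lit ** A ** T
num ** num + lit ** lit ** T
num ** num + lit ** lit ** F
num ** num + lit ** lit ** P
num ** num + lit ** lit ** A
num ** num + lit ** lit ** num

[E [E [T [F [P [A num]]] ** [T [F [P [A num]]]]]] + [T [F [P [A lit]]] ** [T [F [P [A lit]]] ** [T [F [P [A num]]]]]]]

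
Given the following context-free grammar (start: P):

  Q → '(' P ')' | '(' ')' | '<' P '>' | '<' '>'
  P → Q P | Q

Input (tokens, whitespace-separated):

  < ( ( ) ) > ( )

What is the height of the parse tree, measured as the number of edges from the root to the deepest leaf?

6

[P [Q < [P [Q ( [P [Q ( )]] )]] >] [P [Q ( )]]]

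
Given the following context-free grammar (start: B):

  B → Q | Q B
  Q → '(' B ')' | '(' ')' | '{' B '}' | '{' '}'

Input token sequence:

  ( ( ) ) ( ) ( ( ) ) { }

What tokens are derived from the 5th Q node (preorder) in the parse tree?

[B [Q ( [B [Q ( )]] )] [B [Q ( )] [B [Q ( [B [Q ( )]] )] [B [Q { }]]]]]

( )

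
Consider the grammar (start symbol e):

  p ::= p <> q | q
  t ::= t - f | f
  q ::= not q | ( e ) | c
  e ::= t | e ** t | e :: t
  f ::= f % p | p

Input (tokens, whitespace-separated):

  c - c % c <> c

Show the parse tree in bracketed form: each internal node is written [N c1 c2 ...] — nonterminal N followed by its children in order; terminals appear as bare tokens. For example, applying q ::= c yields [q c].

[e [t [t [f [p [q c]]]] - [f [f [p [q c]]] % [p [p [q c]] <> [q c]]]]]

e
t
t - f
f - f
p - f
q - f
c - f
c - f % p
c - p % p
c - q % p
c - c % p
c - c % p <> q
c - c % q <> q
c - c % c <> q
c - c % c <> c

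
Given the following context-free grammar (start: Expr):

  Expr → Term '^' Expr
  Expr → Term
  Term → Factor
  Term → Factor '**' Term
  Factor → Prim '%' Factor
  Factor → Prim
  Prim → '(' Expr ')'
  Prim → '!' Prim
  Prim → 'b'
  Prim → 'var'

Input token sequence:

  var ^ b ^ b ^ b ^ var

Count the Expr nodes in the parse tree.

5

[Expr [Term [Factor [Prim var]]] ^ [Expr [Term [Factor [Prim b]]] ^ [Expr [Term [Factor [Prim b]]] ^ [Expr [Term [Factor [Prim b]]] ^ [Expr [Term [Factor [Prim var]]]]]]]]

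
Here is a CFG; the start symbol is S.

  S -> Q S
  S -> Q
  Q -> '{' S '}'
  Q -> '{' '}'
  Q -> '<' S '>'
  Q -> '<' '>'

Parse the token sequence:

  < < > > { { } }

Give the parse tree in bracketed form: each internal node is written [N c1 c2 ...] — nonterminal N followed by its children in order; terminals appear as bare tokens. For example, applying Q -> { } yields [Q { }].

[S [Q < [S [Q < >]] >] [S [Q { [S [Q { }]] }]]]

S
Q S
< S > S
< Q > S
< < > > S
< < > > Q
< < > > { S }
< < > > { Q }
< < > > { { } }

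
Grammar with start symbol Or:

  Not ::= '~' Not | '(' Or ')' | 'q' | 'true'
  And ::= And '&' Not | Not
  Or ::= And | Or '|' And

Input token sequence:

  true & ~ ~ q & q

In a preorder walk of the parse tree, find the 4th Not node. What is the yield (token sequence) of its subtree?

[Or [And [And [And [Not true]] & [Not ~ [Not ~ [Not q]]]] & [Not q]]]

q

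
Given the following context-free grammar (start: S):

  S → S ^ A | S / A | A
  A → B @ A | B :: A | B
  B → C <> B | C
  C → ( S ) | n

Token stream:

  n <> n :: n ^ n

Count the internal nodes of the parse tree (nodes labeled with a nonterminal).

13

[S [S [A [B [C n] <> [B [C n]]] :: [A [B [C n]]]]] ^ [A [B [C n]]]]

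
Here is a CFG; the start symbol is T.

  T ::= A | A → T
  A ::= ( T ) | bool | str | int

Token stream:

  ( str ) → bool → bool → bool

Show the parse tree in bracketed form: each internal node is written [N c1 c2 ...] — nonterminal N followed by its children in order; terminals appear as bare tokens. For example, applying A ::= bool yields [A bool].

T
A → T
( T ) → T
( A ) → T
( str ) → T
( str ) → A → T
( str ) → bool → T
( str ) → bool → A → T
( str ) → bool → bool → T
( str ) → bool → bool → A
( str ) → bool → bool → bool

[T [A ( [T [A str]] )] → [T [A bool] → [T [A bool] → [T [A bool]]]]]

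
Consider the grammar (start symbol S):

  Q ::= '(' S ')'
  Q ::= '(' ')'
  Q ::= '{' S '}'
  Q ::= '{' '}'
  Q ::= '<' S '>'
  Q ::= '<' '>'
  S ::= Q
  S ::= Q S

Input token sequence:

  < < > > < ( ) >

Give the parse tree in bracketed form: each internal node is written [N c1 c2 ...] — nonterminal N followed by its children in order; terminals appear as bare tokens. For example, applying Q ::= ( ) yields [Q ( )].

[S [Q < [S [Q < >]] >] [S [Q < [S [Q ( )]] >]]]

S
Q S
< S > S
< Q > S
< < > > S
< < > > Q
< < > > < S >
< < > > < Q >
< < > > < ( ) >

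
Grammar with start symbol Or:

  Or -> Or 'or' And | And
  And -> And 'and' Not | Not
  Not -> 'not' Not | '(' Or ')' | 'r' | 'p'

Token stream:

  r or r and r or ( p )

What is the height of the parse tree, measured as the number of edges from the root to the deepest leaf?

[Or [Or [Or [And [Not r]]] or [And [And [Not r]] and [Not r]]] or [And [Not ( [Or [And [Not p]]] )]]]

6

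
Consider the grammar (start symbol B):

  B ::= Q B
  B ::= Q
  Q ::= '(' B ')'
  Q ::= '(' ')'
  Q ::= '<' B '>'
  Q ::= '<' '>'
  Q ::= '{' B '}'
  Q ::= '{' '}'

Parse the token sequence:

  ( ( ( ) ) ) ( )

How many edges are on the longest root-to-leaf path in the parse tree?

[B [Q ( [B [Q ( [B [Q ( )]] )]] )] [B [Q ( )]]]

6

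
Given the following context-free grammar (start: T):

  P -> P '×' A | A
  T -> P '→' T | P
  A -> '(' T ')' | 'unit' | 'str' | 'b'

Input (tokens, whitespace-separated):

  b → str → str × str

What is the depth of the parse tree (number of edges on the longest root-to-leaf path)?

6

[T [P [A b]] → [T [P [A str]] → [T [P [P [A str]] × [A str]]]]]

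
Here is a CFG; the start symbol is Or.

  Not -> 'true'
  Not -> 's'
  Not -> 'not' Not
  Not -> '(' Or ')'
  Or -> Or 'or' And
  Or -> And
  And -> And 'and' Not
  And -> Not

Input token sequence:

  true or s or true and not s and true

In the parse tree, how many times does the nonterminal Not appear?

6

[Or [Or [Or [And [Not true]]] or [And [Not s]]] or [And [And [And [Not true]] and [Not not [Not s]]] and [Not true]]]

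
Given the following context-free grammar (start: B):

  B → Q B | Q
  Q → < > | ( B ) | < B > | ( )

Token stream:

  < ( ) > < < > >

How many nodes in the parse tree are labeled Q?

[B [Q < [B [Q ( )]] >] [B [Q < [B [Q < >]] >]]]

4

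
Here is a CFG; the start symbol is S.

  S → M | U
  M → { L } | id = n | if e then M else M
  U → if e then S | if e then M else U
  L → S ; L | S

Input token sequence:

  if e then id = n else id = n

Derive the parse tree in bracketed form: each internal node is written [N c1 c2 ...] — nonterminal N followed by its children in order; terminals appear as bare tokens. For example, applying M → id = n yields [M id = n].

[S [M if e then [M id = n] else [M id = n]]]

S
M
if e then M else M
if e then id = n else M
if e then id = n else id = n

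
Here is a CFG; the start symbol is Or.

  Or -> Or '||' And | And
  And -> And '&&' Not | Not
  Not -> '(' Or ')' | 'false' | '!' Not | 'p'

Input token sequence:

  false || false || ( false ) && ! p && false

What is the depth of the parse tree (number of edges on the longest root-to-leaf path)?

8

[Or [Or [Or [And [Not false]]] || [And [Not false]]] || [And [And [And [Not ( [Or [And [Not false]]] )]] && [Not ! [Not p]]] && [Not false]]]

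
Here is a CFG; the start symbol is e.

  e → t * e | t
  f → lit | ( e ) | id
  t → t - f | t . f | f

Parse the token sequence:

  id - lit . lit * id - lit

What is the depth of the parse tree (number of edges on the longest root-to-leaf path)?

5

[e [t [t [t [f id]] - [f lit]] . [f lit]] * [e [t [t [f id]] - [f lit]]]]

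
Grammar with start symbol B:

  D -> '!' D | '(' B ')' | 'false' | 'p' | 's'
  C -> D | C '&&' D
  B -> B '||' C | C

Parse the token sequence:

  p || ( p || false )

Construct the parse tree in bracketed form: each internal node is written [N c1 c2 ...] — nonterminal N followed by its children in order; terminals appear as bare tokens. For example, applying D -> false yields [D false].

[B [B [C [D p]]] || [C [D ( [B [B [C [D p]]] || [C [D false]]] )]]]

B
B || C
C || C
D || C
p || C
p || D
p || ( B )
p || ( B || C )
p || ( C || C )
p || ( D || C )
p || ( p || C )
p || ( p || D )
p || ( p || false )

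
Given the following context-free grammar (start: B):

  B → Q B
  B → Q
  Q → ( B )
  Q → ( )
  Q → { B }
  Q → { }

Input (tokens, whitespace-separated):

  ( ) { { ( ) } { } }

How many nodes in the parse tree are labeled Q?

[B [Q ( )] [B [Q { [B [Q { [B [Q ( )]] }] [B [Q { }]]] }]]]

5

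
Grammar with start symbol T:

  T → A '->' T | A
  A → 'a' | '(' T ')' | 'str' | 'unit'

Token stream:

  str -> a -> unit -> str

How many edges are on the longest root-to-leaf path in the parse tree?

[T [A str] -> [T [A a] -> [T [A unit] -> [T [A str]]]]]

5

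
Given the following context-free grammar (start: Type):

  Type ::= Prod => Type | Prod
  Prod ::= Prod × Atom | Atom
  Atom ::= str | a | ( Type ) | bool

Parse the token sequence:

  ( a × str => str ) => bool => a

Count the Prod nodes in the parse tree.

[Type [Prod [Atom ( [Type [Prod [Prod [Atom a]] × [Atom str]] => [Type [Prod [Atom str]]]] )]] => [Type [Prod [Atom bool]] => [Type [Prod [Atom a]]]]]

6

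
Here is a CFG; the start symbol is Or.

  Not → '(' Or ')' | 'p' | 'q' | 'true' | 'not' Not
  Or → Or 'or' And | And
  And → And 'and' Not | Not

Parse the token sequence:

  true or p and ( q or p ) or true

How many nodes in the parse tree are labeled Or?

5

[Or [Or [Or [And [Not true]]] or [And [And [Not p]] and [Not ( [Or [Or [And [Not q]]] or [And [Not p]]] )]]] or [And [Not true]]]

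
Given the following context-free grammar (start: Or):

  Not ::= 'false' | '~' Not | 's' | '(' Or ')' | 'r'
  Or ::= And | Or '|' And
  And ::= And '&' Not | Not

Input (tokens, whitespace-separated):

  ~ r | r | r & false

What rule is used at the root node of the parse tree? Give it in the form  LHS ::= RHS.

[Or [Or [Or [And [Not ~ [Not r]]]] | [And [Not r]]] | [And [And [Not r]] & [Not false]]]

Or ::= Or '|' And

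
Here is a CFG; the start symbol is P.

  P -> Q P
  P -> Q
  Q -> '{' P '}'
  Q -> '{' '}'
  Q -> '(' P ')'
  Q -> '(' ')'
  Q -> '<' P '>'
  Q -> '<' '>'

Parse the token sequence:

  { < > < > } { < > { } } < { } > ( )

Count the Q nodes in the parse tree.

9

[P [Q { [P [Q < >] [P [Q < >]]] }] [P [Q { [P [Q < >] [P [Q { }]]] }] [P [Q < [P [Q { }]] >] [P [Q ( )]]]]]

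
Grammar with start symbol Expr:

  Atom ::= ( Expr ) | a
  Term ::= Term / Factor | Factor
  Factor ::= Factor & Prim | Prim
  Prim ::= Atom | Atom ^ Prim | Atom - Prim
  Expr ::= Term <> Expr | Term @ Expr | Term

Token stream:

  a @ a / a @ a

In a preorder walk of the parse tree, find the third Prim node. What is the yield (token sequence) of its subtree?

[Expr [Term [Factor [Prim [Atom a]]]] @ [Expr [Term [Term [Factor [Prim [Atom a]]]] / [Factor [Prim [Atom a]]]] @ [Expr [Term [Factor [Prim [Atom a]]]]]]]

a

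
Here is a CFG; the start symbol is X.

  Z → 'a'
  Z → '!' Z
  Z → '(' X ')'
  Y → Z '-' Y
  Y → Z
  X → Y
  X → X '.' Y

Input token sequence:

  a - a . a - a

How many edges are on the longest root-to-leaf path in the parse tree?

5

[X [X [Y [Z a] - [Y [Z a]]]] . [Y [Z a] - [Y [Z a]]]]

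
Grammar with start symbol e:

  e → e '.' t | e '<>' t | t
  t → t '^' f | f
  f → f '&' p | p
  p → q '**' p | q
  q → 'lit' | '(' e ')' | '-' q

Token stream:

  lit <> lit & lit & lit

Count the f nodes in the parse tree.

4

[e [e [t [f [p [q lit]]]]] <> [t [f [f [f [p [q lit]]] & [p [q lit]]] & [p [q lit]]]]]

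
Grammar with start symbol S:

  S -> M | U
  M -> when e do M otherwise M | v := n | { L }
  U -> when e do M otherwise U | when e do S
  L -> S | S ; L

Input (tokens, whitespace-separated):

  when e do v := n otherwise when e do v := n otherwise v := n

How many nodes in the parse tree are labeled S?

1

[S [M when e do [M v := n] otherwise [M when e do [M v := n] otherwise [M v := n]]]]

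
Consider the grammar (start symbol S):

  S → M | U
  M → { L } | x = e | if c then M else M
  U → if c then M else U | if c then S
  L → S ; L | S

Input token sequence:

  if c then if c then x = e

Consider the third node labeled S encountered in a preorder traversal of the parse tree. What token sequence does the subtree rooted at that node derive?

x = e

[S [U if c then [S [U if c then [S [M x = e]]]]]]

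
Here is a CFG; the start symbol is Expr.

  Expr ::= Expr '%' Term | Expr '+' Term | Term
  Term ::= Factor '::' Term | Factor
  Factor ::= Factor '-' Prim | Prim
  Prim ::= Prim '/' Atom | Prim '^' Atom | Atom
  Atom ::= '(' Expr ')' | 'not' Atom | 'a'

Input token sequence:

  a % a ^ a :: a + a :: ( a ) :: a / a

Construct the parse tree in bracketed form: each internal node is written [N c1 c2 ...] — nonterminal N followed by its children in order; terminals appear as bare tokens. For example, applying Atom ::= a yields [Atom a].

[Expr [Expr [Expr [Term [Factor [Prim [Atom a]]]]] % [Term [Factor [Prim [Prim [Atom a]] ^ [Atom a]]] :: [Term [Factor [Prim [Atom a]]]]]] + [Term [Factor [Prim [Atom a]]] :: [Term [Factor [Prim [Atom ( [Expr [Term [Factor [Prim [Atom a]]]]] )]]] :: [Term [Factor [Prim [Prim [Atom a]] / [Atom a]]]]]]]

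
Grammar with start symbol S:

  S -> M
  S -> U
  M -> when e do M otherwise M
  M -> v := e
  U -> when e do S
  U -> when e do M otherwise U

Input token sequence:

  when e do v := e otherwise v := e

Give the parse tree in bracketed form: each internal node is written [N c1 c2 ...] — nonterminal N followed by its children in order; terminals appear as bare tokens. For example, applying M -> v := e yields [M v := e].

S
M
when e do M otherwise M
when e do v := e otherwise M
when e do v := e otherwise v := e

[S [M when e do [M v := e] otherwise [M v := e]]]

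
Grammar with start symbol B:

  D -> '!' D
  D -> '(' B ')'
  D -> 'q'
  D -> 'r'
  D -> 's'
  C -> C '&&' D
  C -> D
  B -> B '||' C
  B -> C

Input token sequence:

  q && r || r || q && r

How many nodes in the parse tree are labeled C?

5

[B [B [B [C [C [D q]] && [D r]]] || [C [D r]]] || [C [C [D q]] && [D r]]]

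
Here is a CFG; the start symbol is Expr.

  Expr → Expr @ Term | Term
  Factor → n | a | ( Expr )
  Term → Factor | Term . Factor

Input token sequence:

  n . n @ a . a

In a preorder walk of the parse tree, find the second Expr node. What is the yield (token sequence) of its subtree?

n . n

[Expr [Expr [Term [Term [Factor n]] . [Factor n]]] @ [Term [Term [Factor a]] . [Factor a]]]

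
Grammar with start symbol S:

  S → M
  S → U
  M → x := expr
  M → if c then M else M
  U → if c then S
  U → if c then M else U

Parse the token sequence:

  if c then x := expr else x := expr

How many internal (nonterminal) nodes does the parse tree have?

[S [M if c then [M x := expr] else [M x := expr]]]

4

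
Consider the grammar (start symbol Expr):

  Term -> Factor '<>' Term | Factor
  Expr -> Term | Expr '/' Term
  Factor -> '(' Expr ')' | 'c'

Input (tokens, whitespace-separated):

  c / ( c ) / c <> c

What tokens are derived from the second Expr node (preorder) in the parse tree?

[Expr [Expr [Expr [Term [Factor c]]] / [Term [Factor ( [Expr [Term [Factor c]]] )]]] / [Term [Factor c] <> [Term [Factor c]]]]

c / ( c )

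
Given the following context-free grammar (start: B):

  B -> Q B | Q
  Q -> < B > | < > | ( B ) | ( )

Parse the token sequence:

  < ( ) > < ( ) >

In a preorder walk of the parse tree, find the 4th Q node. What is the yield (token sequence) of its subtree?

[B [Q < [B [Q ( )]] >] [B [Q < [B [Q ( )]] >]]]

( )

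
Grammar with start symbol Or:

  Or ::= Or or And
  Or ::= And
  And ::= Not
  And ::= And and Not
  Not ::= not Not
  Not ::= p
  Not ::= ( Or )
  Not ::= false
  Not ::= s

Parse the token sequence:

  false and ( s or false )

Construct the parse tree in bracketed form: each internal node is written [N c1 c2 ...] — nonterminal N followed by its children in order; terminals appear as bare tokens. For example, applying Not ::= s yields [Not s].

[Or [And [And [Not false]] and [Not ( [Or [Or [And [Not s]]] or [And [Not false]]] )]]]

Or
And
And and Not
Not and Not
false and Not
false and ( Or )
false and ( Or or And )
false and ( And or And )
false and ( Not or And )
false and ( s or And )
false and ( s or Not )
false and ( s or false )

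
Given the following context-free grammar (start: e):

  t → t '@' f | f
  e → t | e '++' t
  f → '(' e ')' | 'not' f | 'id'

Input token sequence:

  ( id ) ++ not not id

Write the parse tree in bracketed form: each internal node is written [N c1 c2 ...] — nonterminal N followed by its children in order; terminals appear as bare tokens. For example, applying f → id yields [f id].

e
e ++ t
t ++ t
f ++ t
( e ) ++ t
( t ) ++ t
( f ) ++ t
( id ) ++ t
( id ) ++ f
( id ) ++ not f
( id ) ++ not not f
( id ) ++ not not id

[e [e [t [f ( [e [t [f id]]] )]]] ++ [t [f not [f not [f id]]]]]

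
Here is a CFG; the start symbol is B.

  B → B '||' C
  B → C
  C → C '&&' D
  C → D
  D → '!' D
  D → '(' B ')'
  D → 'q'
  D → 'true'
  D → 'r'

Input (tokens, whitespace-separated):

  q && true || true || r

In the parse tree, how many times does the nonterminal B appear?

[B [B [B [C [C [D q]] && [D true]]] || [C [D true]]] || [C [D r]]]

3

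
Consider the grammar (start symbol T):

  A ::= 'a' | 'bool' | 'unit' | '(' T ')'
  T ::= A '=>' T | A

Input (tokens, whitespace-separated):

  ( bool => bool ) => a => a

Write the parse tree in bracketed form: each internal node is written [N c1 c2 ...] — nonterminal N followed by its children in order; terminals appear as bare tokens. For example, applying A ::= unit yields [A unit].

T
A => T
( T ) => T
( A => T ) => T
( bool => T ) => T
( bool => A ) => T
( bool => bool ) => T
( bool => bool ) => A => T
( bool => bool ) => a => T
( bool => bool ) => a => A
( bool => bool ) => a => a

[T [A ( [T [A bool] => [T [A bool]]] )] => [T [A a] => [T [A a]]]]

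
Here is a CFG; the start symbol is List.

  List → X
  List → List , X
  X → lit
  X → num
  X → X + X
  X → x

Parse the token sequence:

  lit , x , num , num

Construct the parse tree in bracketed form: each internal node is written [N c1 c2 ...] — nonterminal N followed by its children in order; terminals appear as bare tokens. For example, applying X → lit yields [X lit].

[List [List [List [List [X lit]] , [X x]] , [X num]] , [X num]]

List
List , X
List , X , X
List , X , X , X
X , X , X , X
lit , X , X , X
lit , x , X , X
lit , x , num , X
lit , x , num , num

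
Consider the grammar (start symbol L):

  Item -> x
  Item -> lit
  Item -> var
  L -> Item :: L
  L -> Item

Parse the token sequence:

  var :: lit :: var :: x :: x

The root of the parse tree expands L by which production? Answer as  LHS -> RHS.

[L [Item var] :: [L [Item lit] :: [L [Item var] :: [L [Item x] :: [L [Item x]]]]]]

L -> Item :: L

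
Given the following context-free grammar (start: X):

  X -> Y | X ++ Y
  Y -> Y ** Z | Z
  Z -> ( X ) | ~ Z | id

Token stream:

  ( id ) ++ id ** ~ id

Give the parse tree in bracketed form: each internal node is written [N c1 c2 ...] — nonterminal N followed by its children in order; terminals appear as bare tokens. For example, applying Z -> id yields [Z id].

X
X ++ Y
Y ++ Y
Z ++ Y
( X ) ++ Y
( Y ) ++ Y
( Z ) ++ Y
( id ) ++ Y
( id ) ++ Y ** Z
( id ) ++ Z ** Z
( id ) ++ id ** Z
( id ) ++ id ** ~ Z
( id ) ++ id ** ~ id

[X [X [Y [Z ( [X [Y [Z id]]] )]]] ++ [Y [Y [Z id]] ** [Z ~ [Z id]]]]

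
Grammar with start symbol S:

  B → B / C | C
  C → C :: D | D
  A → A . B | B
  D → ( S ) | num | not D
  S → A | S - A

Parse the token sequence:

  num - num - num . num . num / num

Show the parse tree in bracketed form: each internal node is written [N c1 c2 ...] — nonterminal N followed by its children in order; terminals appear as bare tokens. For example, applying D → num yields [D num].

[S [S [S [A [B [C [D num]]]]] - [A [B [C [D num]]]]] - [A [A [A [B [C [D num]]]] . [B [C [D num]]]] . [B [B [C [D num]]] / [C [D num]]]]]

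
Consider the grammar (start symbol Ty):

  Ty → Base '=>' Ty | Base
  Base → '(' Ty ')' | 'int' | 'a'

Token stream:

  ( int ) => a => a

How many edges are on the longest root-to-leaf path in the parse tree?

4

[Ty [Base ( [Ty [Base int]] )] => [Ty [Base a] => [Ty [Base a]]]]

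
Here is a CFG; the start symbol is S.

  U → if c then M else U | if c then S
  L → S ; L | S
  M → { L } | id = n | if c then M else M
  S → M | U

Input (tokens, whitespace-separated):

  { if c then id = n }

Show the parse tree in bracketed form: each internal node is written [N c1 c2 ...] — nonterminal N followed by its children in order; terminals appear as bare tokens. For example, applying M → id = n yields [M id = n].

S
M
{ L }
{ S }
{ U }
{ if c then S }
{ if c then M }
{ if c then id = n }

[S [M { [L [S [U if c then [S [M id = n]]]]] }]]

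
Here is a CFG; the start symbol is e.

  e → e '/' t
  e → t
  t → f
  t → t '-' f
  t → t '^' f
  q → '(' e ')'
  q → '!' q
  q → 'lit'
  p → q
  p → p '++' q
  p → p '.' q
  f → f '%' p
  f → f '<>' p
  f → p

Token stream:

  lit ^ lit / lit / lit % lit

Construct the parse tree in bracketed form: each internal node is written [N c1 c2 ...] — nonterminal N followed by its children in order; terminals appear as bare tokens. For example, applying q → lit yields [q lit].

[e [e [e [t [t [f [p [q lit]]]] ^ [f [p [q lit]]]]] / [t [f [p [q lit]]]]] / [t [f [f [p [q lit]]] % [p [q lit]]]]]

e
e / t
e / t / t
t / t / t
t ^ f / t / t
f ^ f / t / t
p ^ f / t / t
q ^ f / t / t
lit ^ f / t / t
lit ^ p / t / t
lit ^ q / t / t
lit ^ lit / t / t
lit ^ lit / f / t
lit ^ lit / p / t
lit ^ lit / q / t
lit ^ lit / lit / t
lit ^ lit / lit / f
lit ^ lit / lit / f % p
lit ^ lit / lit / p % p
lit ^ lit / lit / q % p
lit ^ lit / lit / lit % p
lit ^ lit / lit / lit % q
lit ^ lit / lit / lit % lit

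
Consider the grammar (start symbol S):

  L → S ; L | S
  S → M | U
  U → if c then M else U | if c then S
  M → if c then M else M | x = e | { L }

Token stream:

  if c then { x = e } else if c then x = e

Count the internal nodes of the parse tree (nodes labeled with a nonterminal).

9

[S [U if c then [M { [L [S [M x = e]]] }] else [U if c then [S [M x = e]]]]]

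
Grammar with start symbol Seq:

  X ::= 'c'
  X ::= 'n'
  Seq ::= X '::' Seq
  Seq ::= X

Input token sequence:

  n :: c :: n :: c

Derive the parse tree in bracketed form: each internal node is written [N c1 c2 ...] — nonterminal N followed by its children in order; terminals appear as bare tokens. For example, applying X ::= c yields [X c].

Seq
X :: Seq
n :: Seq
n :: X :: Seq
n :: c :: Seq
n :: c :: X :: Seq
n :: c :: n :: Seq
n :: c :: n :: X
n :: c :: n :: c

[Seq [X n] :: [Seq [X c] :: [Seq [X n] :: [Seq [X c]]]]]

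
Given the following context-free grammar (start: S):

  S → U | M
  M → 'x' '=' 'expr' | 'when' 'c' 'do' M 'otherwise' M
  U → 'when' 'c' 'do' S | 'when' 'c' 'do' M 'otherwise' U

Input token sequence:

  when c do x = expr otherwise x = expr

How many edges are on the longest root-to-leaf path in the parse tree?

[S [M when c do [M x = expr] otherwise [M x = expr]]]

3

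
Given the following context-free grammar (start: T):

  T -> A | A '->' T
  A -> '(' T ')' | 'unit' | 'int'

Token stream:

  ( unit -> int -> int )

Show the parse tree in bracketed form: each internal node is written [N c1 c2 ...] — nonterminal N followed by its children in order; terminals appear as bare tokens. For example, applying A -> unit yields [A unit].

T
A
( T )
( A -> T )
( unit -> T )
( unit -> A -> T )
( unit -> int -> T )
( unit -> int -> A )
( unit -> int -> int )

[T [A ( [T [A unit] -> [T [A int] -> [T [A int]]]] )]]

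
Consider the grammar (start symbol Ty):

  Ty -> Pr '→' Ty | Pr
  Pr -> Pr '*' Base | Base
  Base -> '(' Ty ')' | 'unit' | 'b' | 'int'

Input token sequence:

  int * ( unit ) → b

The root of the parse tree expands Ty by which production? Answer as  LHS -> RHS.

[Ty [Pr [Pr [Base int]] * [Base ( [Ty [Pr [Base unit]]] )]] → [Ty [Pr [Base b]]]]

Ty -> Pr '→' Ty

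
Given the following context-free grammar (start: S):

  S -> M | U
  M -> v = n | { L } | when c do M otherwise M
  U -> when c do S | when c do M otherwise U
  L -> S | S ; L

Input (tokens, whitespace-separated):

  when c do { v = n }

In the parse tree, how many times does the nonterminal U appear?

[S [U when c do [S [M { [L [S [M v = n]]] }]]]]

1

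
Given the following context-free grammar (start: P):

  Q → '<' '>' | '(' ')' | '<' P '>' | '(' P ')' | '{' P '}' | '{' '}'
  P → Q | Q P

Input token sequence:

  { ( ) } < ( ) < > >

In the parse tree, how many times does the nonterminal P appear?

5

[P [Q { [P [Q ( )]] }] [P [Q < [P [Q ( )] [P [Q < >]]] >]]]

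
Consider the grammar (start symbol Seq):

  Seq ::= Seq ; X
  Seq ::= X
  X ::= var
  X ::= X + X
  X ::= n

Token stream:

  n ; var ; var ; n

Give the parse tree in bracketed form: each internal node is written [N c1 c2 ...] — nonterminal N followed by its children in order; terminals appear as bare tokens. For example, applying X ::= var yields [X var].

Seq
Seq ; X
Seq ; X ; X
Seq ; X ; X ; X
X ; X ; X ; X
n ; X ; X ; X
n ; var ; X ; X
n ; var ; var ; X
n ; var ; var ; n

[Seq [Seq [Seq [Seq [X n]] ; [X var]] ; [X var]] ; [X n]]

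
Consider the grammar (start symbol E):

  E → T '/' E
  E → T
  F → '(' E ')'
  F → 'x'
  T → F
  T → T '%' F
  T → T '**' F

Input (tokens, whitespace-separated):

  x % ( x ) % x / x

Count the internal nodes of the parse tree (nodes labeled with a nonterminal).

[E [T [T [T [F x]] % [F ( [E [T [F x]]] )]] % [F x]] / [E [T [F x]]]]

13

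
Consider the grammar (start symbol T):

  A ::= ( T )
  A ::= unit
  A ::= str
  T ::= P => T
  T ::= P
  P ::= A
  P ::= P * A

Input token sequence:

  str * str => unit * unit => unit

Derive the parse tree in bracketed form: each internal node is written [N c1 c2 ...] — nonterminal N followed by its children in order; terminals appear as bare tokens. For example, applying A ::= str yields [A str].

T
P => T
P * A => T
A * A => T
str * A => T
str * str => T
str * str => P => T
str * str => P * A => T
str * str => A * A => T
str * str => unit * A => T
str * str => unit * unit => T
str * str => unit * unit => P
str * str => unit * unit => A
str * str => unit * unit => unit

[T [P [P [A str]] * [A str]] => [T [P [P [A unit]] * [A unit]] => [T [P [A unit]]]]]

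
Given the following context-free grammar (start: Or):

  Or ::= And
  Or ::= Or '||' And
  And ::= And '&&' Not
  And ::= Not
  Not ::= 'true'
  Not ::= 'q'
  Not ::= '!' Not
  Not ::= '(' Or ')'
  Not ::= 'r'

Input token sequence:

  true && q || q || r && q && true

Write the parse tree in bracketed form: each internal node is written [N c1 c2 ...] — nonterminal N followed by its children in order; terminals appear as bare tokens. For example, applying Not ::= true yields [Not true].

Or
Or || And
Or || And || And
And || And || And
And && Not || And || And
Not && Not || And || And
true && Not || And || And
true && q || And || And
true && q || Not || And
true && q || q || And
true && q || q || And && Not
true && q || q || And && Not && Not
true && q || q || Not && Not && Not
true && q || q || r && Not && Not
true && q || q || r && q && Not
true && q || q || r && q && true

[Or [Or [Or [And [And [Not true]] && [Not q]]] || [And [Not q]]] || [And [And [And [Not r]] && [Not q]] && [Not true]]]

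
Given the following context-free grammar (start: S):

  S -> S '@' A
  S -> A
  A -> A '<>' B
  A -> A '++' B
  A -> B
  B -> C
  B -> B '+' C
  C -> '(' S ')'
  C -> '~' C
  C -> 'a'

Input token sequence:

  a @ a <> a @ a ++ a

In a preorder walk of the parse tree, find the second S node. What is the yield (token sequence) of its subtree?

[S [S [S [A [B [C a]]]] @ [A [A [B [C a]]] <> [B [C a]]]] @ [A [A [B [C a]]] ++ [B [C a]]]]

a @ a <> a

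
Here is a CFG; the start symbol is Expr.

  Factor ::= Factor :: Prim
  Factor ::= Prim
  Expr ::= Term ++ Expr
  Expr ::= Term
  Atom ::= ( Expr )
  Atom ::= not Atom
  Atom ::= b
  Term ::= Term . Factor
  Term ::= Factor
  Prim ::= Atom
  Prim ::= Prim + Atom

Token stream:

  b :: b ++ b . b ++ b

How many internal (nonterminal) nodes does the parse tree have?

[Expr [Term [Factor [Factor [Prim [Atom b]]] :: [Prim [Atom b]]]] ++ [Expr [Term [Term [Factor [Prim [Atom b]]]] . [Factor [Prim [Atom b]]]] ++ [Expr [Term [Factor [Prim [Atom b]]]]]]]

22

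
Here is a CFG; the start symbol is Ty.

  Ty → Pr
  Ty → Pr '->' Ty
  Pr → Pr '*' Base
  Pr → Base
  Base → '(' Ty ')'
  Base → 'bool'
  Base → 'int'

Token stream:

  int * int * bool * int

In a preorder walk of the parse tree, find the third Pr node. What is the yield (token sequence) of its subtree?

int * int

[Ty [Pr [Pr [Pr [Pr [Base int]] * [Base int]] * [Base bool]] * [Base int]]]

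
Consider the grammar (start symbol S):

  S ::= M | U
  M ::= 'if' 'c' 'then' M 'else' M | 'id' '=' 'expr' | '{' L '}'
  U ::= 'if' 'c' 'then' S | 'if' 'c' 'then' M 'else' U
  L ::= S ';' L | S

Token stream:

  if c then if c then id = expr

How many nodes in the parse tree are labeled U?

2

[S [U if c then [S [U if c then [S [M id = expr]]]]]]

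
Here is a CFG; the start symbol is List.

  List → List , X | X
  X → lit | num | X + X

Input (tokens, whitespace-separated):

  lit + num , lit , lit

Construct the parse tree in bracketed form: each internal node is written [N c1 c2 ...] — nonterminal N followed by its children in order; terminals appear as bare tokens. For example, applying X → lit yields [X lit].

List
List , X
List , X , X
X , X , X
X + X , X , X
lit + X , X , X
lit + num , X , X
lit + num , lit , X
lit + num , lit , lit

[List [List [List [X [X lit] + [X num]]] , [X lit]] , [X lit]]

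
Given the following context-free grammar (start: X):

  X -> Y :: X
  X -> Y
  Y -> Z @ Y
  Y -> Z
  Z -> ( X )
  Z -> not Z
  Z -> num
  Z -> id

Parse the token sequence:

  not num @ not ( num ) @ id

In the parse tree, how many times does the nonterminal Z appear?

6

[X [Y [Z not [Z num]] @ [Y [Z not [Z ( [X [Y [Z num]]] )]] @ [Y [Z id]]]]]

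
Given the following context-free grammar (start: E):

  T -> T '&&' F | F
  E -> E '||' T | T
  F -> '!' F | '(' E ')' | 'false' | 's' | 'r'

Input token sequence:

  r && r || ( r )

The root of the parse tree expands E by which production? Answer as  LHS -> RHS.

[E [E [T [T [F r]] && [F r]]] || [T [F ( [E [T [F r]]] )]]]

E -> E '||' T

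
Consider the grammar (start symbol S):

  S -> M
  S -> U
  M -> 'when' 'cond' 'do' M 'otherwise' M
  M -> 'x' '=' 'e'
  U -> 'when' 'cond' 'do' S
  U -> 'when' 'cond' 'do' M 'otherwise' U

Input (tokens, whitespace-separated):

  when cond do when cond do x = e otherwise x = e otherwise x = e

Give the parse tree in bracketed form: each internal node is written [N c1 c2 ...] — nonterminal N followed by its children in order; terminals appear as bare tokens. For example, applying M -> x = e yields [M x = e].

S
M
when cond do M otherwise M
when cond do when cond do M otherwise M otherwise M
when cond do when cond do x = e otherwise M otherwise M
when cond do when cond do x = e otherwise x = e otherwise M
when cond do when cond do x = e otherwise x = e otherwise x = e

[S [M when cond do [M when cond do [M x = e] otherwise [M x = e]] otherwise [M x = e]]]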